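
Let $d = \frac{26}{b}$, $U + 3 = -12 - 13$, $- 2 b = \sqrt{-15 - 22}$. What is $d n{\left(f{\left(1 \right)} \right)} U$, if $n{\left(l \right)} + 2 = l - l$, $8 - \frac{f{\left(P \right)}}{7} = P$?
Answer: $\frac{2912 i \sqrt{37}}{37} \approx 478.73 i$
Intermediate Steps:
$f{\left(P \right)} = 56 - 7 P$
$n{\left(l \right)} = -2$ ($n{\left(l \right)} = -2 + \left(l - l\right) = -2 + 0 = -2$)
$b = - \frac{i \sqrt{37}}{2}$ ($b = - \frac{\sqrt{-15 - 22}}{2} = - \frac{\sqrt{-37}}{2} = - \frac{i \sqrt{37}}{2} \approx - 3.0414 i$)
$U = -28$ ($U = -3 - 25 = -28$)
$d = \frac{52 i \sqrt{37}}{37}$ ($d = \frac{26}{\left(- \frac{1}{2}\right) i \sqrt{37}} = 26 \frac{2 i \sqrt{37}}{37} = \frac{52 i \sqrt{37}}{37} \approx 8.5488 i$)
$d n{\left(f{\left(1 \right)} \right)} U = \frac{52 i \sqrt{37}}{37} \left(-2\right) \left(-28\right) = - \frac{104 i \sqrt{37}}{37} \left(-28\right) = \frac{2912 i \sqrt{37}}{37}$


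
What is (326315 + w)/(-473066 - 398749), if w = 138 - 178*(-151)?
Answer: -117777/290605 ≈ -0.40528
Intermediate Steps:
w = 27016 (w = 138 + 26878 = 27016)
(326315 + w)/(-473066 - 398749) = (326315 + 27016)/(-473066 - 398749) = 353331/(-871815) = 353331*(-1/871815) = -117777/290605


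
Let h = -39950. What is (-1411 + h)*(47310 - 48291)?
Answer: 40575141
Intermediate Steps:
(-1411 + h)*(47310 - 48291) = (-1411 - 39950)*(47310 - 48291) = -41361*(-981) = 40575141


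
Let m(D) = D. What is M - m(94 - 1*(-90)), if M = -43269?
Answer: -43453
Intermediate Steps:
M - m(94 - 1*(-90)) = -43269 - (94 - 1*(-90)) = -43269 - (94 + 90) = -43269 - 1*184 = -43269 - 184 = -43453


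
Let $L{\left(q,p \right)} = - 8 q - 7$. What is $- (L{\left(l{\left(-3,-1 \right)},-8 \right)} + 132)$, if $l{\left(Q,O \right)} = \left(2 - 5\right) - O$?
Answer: $-141$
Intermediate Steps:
$l{\left(Q,O \right)} = -3 - O$ ($l{\left(Q,O \right)} = \left(2 - 5\right) - O = -3 - O$)
$L{\left(q,p \right)} = -7 - 8 q$
$- (L{\left(l{\left(-3,-1 \right)},-8 \right)} + 132) = - (\left(-7 - 8 \left(-3 - -1\right)\right) + 132) = - (\left(-7 - 8 \left(-3 + 1\right)\right) + 132) = - (\left(-7 - -16\right) + 132) = - (\left(-7 + 16\right) + 132) = - (9 + 132) = \left(-1\right) 141 = -141$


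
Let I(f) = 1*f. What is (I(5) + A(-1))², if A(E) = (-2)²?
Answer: 81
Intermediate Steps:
I(f) = f
A(E) = 4
(I(5) + A(-1))² = (5 + 4)² = 9² = 81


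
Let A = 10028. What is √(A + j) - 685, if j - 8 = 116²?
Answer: -685 + 2*√5873 ≈ -531.73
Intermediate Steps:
j = 13464 (j = 8 + 116² = 8 + 13456 = 13464)
√(A + j) - 685 = √(10028 + 13464) - 685 = √23492 - 685 = 2*√5873 - 685 = -685 + 2*√5873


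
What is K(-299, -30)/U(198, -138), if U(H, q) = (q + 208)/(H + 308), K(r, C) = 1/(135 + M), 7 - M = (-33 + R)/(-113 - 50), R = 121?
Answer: 41239/813190 ≈ 0.050713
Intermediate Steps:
M = 1229/163 (M = 7 - (-33 + 121)/(-113 - 50) = 7 - 88/(-163) = 7 - 88*(-1)/163 = 7 - 1*(-88/163) = 7 + 88/163 = 1229/163 ≈ 7.5399)
K(r, C) = 163/23234 (K(r, C) = 1/(135 + 1229/163) = 1/(23234/163) = 163/23234)
U(H, q) = (208 + q)/(308 + H)
K(-299, -30)/U(198, -138) = 163/(23234*(((208 - 138)/(308 + 198)))) = 163/(23234*((70/506))) = 163/(23234*(((1/506)*70))) = 163/(23234*(35/253)) = (163/23234)*(253/35) = 41239/813190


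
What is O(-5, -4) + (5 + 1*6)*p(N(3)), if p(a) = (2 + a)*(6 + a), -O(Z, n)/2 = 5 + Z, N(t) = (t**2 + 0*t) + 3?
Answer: 2772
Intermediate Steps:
N(t) = 3 + t**2 (N(t) = (t**2 + 0) + 3 = t**2 + 3 = 3 + t**2)
O(Z, n) = -10 - 2*Z (O(Z, n) = -2*(5 + Z) = -10 - 2*Z)
O(-5, -4) + (5 + 1*6)*p(N(3)) = (-10 - 2*(-5)) + (5 + 1*6)*(12 + (3 + 3**2)**2 + 8*(3 + 3**2)) = (-10 + 10) + (5 + 6)*(12 + (3 + 9)**2 + 8*(3 + 9)) = 0 + 11*(12 + 12**2 + 8*12) = 0 + 11*(12 + 144 + 96) = 0 + 11*252 = 0 + 2772 = 2772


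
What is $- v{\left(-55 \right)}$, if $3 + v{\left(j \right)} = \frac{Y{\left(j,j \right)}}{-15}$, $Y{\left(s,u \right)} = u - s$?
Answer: $3$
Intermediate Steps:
$v{\left(j \right)} = -3$ ($v{\left(j \right)} = -3 + \frac{j - j}{-15} = -3 + 0 \left(- \frac{1}{15}\right) = -3 + 0 = -3$)
$- v{\left(-55 \right)} = \left(-1\right) \left(-3\right) = 3$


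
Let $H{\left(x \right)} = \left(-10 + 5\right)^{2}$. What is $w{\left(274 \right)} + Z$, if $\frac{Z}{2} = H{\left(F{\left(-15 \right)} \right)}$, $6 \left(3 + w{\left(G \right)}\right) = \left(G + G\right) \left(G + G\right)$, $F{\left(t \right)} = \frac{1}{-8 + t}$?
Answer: $\frac{150293}{3} \approx 50098.0$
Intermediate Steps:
$w{\left(G \right)} = -3 + \frac{2 G^{2}}{3}$ ($w{\left(G \right)} = -3 + \frac{\left(G + G\right) \left(G + G\right)}{6} = -3 + \frac{2 G 2 G}{6} = -3 + \frac{4 G^{2}}{6} = -3 + \frac{2 G^{2}}{3}$)
$H{\left(x \right)} = 25$ ($H{\left(x \right)} = \left(-5\right)^{2} = 25$)
$Z = 50$ ($Z = 2 \cdot 25 = 50$)
$w{\left(274 \right)} + Z = \left(-3 + \frac{2 \cdot 274^{2}}{3}\right) + 50 = \left(-3 + \frac{2}{3} \cdot 75076\right) + 50 = \left(-3 + \frac{150152}{3}\right) + 50 = \frac{150143}{3} + 50 = \frac{150293}{3}$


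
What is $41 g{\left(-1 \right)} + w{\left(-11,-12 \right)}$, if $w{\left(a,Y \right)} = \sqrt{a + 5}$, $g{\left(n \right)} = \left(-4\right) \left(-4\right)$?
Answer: $656 + i \sqrt{6} \approx 656.0 + 2.4495 i$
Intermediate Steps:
$g{\left(n \right)} = 16$
$w{\left(a,Y \right)} = \sqrt{5 + a}$
$41 g{\left(-1 \right)} + w{\left(-11,-12 \right)} = 41 \cdot 16 + \sqrt{5 - 11} = 656 + \sqrt{-6} = 656 + i \sqrt{6}$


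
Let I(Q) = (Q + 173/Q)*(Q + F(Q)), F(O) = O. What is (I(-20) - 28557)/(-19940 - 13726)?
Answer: 9137/11222 ≈ 0.81420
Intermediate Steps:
I(Q) = 2*Q*(Q + 173/Q) (I(Q) = (Q + 173/Q)*(Q + Q) = (Q + 173/Q)*(2*Q) = 2*Q*(Q + 173/Q))
(I(-20) - 28557)/(-19940 - 13726) = ((346 + 2*(-20)**2) - 28557)/(-19940 - 13726) = ((346 + 2*400) - 28557)/(-33666) = ((346 + 800) - 28557)*(-1/33666) = (1146 - 28557)*(-1/33666) = -27411*(-1/33666) = 9137/11222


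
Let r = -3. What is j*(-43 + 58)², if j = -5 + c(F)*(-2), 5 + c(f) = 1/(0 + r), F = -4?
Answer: 1275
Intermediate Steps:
c(f) = -16/3 (c(f) = -5 + 1/(0 - 3) = -5 + 1/(-3) = -5 - ⅓ = -16/3)
j = 17/3 (j = -5 - 16/3*(-2) = -5 + 32/3 = 17/3 ≈ 5.6667)
j*(-43 + 58)² = 17*(-43 + 58)²/3 = (17/3)*15² = (17/3)*225 = 1275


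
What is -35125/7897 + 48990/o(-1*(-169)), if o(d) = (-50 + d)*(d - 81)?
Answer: 9522515/41348692 ≈ 0.23030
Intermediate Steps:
o(d) = (-81 + d)*(-50 + d) (o(d) = (-50 + d)*(-81 + d) = (-81 + d)*(-50 + d))
-35125/7897 + 48990/o(-1*(-169)) = -35125/7897 + 48990/(4050 + (-1*(-169))**2 - (-131)*(-169)) = -35125*1/7897 + 48990/(4050 + 169**2 - 131*169) = -35125/7897 + 48990/(4050 + 28561 - 22139) = -35125/7897 + 48990/10472 = -35125/7897 + 48990*(1/10472) = -35125/7897 + 24495/5236 = 9522515/41348692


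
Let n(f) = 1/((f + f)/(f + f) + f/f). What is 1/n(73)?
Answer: 2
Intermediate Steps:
n(f) = 1/2 (n(f) = 1/((2*f)/((2*f)) + 1) = 1/((2*f)*(1/(2*f)) + 1) = 1/(1 + 1) = 1/2)
1/n(73) = 1/(1/2) = 2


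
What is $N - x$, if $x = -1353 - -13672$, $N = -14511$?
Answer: $-26830$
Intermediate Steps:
$x = 12319$ ($x = -1353 + 13672 = 12319$)
$N - x = -14511 - 12319 = -26830$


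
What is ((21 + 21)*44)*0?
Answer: 0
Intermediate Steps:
((21 + 21)*44)*0 = (42*44)*0 = 1848*0 = 0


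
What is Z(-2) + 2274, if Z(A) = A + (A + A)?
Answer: 2268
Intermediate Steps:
Z(A) = 3*A (Z(A) = A + 2*A = 3*A)
Z(-2) + 2274 = 3*(-2) + 2274 = -6 + 2274 = 2268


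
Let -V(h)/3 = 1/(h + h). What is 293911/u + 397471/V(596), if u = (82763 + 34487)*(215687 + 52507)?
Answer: -1655392954451567363/10481915500 ≈ -1.5793e+8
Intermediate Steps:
u = 31445746500 (u = 117250*268194 = 31445746500)
V(h) = -3/(2*h) (V(h) = -3/(h + h) = -3*1/(2*h) = -3/(2*h))
293911/u + 397471/V(596) = 293911/31445746500 + 397471/((-3/2/596)) = 293911*(1/31445746500) + 397471/((-3/2*1/596)) = 293911/31445746500 + 397471/(-3/1192) = 293911/31445746500 + 397471*(-1192/3) = 293911/31445746500 - 473785432/3 = -1655392954451567363/10481915500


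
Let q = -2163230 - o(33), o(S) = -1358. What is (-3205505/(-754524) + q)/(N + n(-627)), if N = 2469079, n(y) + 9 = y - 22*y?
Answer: -1631181103423/1872907390188 ≈ -0.87094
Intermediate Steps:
n(y) = -9 - 21*y (n(y) = -9 + (y - 22*y) = -9 - 21*y)
q = -2161872 (q = -2163230 - 1*(-1358) = -2163230 + 1358 = -2161872)
(-3205505/(-754524) + q)/(N + n(-627)) = (-3205505/(-754524) - 2161872)/(2469079 + (-9 - 21*(-627))) = (-3205505*(-1/754524) - 2161872)/(2469079 + (-9 + 13167)) = (3205505/754524 - 2161872)/(2469079 + 13158) = -1631181103423/754524/2482237 = -1631181103423/754524*1/2482237 = -1631181103423/1872907390188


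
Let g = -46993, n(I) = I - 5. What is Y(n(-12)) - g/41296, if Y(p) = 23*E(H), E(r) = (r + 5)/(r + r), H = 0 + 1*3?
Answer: 3940211/123888 ≈ 31.805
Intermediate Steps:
n(I) = -5 + I
H = 3 (H = 0 + 3 = 3)
E(r) = (5 + r)/(2*r) (E(r) = (5 + r)/((2*r)) = (5 + r)*(1/(2*r)) = (5 + r)/(2*r))
Y(p) = 92/3 (Y(p) = 23*((1/2)*(5 + 3)/3) = 23*((1/2)*(1/3)*8) = 23*(4/3) = 92/3)
Y(n(-12)) - g/41296 = 92/3 - (-46993)/41296 = 92/3 - 1*(-46993/41296) = 92/3 + 46993/41296 = 3940211/123888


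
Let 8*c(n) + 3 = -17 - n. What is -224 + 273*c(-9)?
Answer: -4795/8 ≈ -599.38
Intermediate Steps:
c(n) = -5/2 - n/8 (c(n) = -3/8 + (-17 - n)/8 = -3/8 + (-17/8 - n/8) = -5/2 - n/8)
-224 + 273*c(-9) = -224 + 273*(-5/2 - ⅛*(-9)) = -224 + 273*(-5/2 + 9/8) = -224 + 273*(-11/8) = -224 - 3003/8 = -4795/8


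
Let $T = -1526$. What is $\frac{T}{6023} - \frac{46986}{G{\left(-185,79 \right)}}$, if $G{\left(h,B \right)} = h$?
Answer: $\frac{282714368}{1114255} \approx 253.73$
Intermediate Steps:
$\frac{T}{6023} - \frac{46986}{G{\left(-185,79 \right)}} = - \frac{1526}{6023} - \frac{46986}{-185} = \left(-1526\right) \frac{1}{6023} - - \frac{46986}{185} = - \frac{1526}{6023} + \frac{46986}{185} = \frac{282714368}{1114255}$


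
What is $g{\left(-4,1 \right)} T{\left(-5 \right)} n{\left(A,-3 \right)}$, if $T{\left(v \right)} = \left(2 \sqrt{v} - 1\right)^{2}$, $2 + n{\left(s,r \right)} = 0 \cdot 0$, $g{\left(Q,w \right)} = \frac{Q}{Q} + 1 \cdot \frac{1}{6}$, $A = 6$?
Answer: $\frac{133}{3} + \frac{28 i \sqrt{5}}{3} \approx 44.333 + 20.87 i$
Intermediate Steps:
$g{\left(Q,w \right)} = \frac{7}{6}$ ($g{\left(Q,w \right)} = 1 + 1 \cdot \frac{1}{6} = 1 + \frac{1}{6} = \frac{7}{6}$)
$n{\left(s,r \right)} = -2$ ($n{\left(s,r \right)} = -2 + 0 \cdot 0 = -2 + 0 = -2$)
$T{\left(v \right)} = \left(-1 + 2 \sqrt{v}\right)^{2}$
$g{\left(-4,1 \right)} T{\left(-5 \right)} n{\left(A,-3 \right)} = \frac{7 \left(-1 + 2 \sqrt{-5}\right)^{2}}{6} \left(-2\right) = \frac{7 \left(-1 + 2 i \sqrt{5}\right)^{2}}{6} \left(-2\right) = - \frac{7 \left(-1 + 2 i \sqrt{5}\right)^{2}}{3}$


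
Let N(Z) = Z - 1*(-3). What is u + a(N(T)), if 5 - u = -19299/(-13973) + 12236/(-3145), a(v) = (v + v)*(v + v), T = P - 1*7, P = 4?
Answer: 330003698/43945085 ≈ 7.5095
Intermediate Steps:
T = -3 (T = 4 - 1*7 = 4 - 7 = -3)
N(Z) = 3 + Z (N(Z) = Z + 3 = 3 + Z)
a(v) = 4*v² (a(v) = (2*v)*(2*v) = 4*v²)
u = 330003698/43945085 (u = 5 - (-19299/(-13973) + 12236/(-3145)) = 5 - (-19299*(-1/13973) + 12236*(-1/3145)) = 5 - (19299/13973 - 12236/3145) = 5 - 1*(-110278273/43945085) = 5 + 110278273/43945085 = 330003698/43945085 ≈ 7.5095)
u + a(N(T)) = 330003698/43945085 + 4*(3 - 3)² = 330003698/43945085 + 4*0² = 330003698/43945085 + 4*0 = 330003698/43945085 + 0 = 330003698/43945085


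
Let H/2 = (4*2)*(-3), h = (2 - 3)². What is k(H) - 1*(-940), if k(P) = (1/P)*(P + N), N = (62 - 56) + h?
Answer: 45161/48 ≈ 940.85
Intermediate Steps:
h = 1 (h = (-1)² = 1)
H = -48 (H = 2*((4*2)*(-3)) = 2*(8*(-3)) = 2*(-24) = -48)
N = 7 (N = (62 - 56) + 1 = 6 + 1 = 7)
k(P) = (7 + P)/P (k(P) = (1/P)*(P + 7) = (7 + P)/P)
k(H) - 1*(-940) = (7 - 48)/(-48) - 1*(-940) = -1/48*(-41) + 940 = 41/48 + 940 = 45161/48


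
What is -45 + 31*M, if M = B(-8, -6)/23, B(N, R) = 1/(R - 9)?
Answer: -15556/345 ≈ -45.090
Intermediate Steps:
B(N, R) = 1/(-9 + R)
M = -1/345 (M = 1/(-9 - 6*23) = (1/23)/(-15) = -1/15*1/23 = -1/345 ≈ -0.0028986)
-45 + 31*M = -45 + 31*(-1/345) = -45 - 31/345 = -15556/345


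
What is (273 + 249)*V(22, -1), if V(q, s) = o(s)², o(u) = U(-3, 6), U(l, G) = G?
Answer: 18792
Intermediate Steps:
o(u) = 6
V(q, s) = 36 (V(q, s) = 6² = 36)
(273 + 249)*V(22, -1) = (273 + 249)*36 = 522*36 = 18792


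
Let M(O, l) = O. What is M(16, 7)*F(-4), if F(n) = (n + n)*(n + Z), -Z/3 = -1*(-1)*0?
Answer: 512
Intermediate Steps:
Z = 0 (Z = -3*(-1*(-1))*0 = -3*0 = 0)
F(n) = 2*n² (F(n) = (n + n)*(n + 0) = (2*n)*n = 2*n²)
M(16, 7)*F(-4) = 16*(2*(-4)²) = 16*(2*16) = 16*32 = 512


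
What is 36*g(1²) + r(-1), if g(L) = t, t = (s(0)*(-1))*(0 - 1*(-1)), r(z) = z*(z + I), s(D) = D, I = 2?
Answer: -1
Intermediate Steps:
r(z) = z*(2 + z) (r(z) = z*(z + 2) = z*(2 + z))
t = 0 (t = (0*(-1))*(0 - 1*(-1)) = 0*(0 + 1) = 0*1 = 0)
g(L) = 0
36*g(1²) + r(-1) = 36*0 - (2 - 1) = 0 - 1*1 = 0 - 1 = -1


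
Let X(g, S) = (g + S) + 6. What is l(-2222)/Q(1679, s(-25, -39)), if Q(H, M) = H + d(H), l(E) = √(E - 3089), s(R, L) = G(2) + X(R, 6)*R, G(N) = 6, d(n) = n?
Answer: I*√5311/3358 ≈ 0.021702*I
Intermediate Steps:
X(g, S) = 6 + S + g (X(g, S) = (S + g) + 6 = 6 + S + g)
s(R, L) = 6 + R*(12 + R) (s(R, L) = 6 + (6 + 6 + R)*R = 6 + (12 + R)*R = 6 + R*(12 + R))
l(E) = √(-3089 + E)
Q(H, M) = 2*H (Q(H, M) = H + H = 2*H)
l(-2222)/Q(1679, s(-25, -39)) = √(-3089 - 2222)/((2*1679)) = √(-5311)/3358 = (I*√5311)*(1/3358) = I*√5311/3358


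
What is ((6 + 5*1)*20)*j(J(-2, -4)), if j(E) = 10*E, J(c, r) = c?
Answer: -4400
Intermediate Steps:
((6 + 5*1)*20)*j(J(-2, -4)) = ((6 + 5*1)*20)*(10*(-2)) = ((6 + 5)*20)*(-20) = (11*20)*(-20) = 220*(-20) = -4400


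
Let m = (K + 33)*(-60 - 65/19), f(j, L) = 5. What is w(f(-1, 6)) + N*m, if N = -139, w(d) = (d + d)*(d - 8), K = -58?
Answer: -4187945/19 ≈ -2.2042e+5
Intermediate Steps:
w(d) = 2*d*(-8 + d) (w(d) = (2*d)*(-8 + d) = 2*d*(-8 + d))
m = 30125/19 (m = (-58 + 33)*(-60 - 65/19) = -25*(-60 - 65*1/19) = -25*(-60 - 65/19) = -25*(-1205/19) = 30125/19 ≈ 1585.5)
w(f(-1, 6)) + N*m = 2*5*(-8 + 5) - 139*30125/19 = 2*5*(-3) - 4187375/19 = -30 - 4187375/19 = -4187945/19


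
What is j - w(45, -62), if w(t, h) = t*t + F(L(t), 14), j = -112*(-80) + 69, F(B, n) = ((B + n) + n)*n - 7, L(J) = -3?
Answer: 6661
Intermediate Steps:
F(B, n) = -7 + n*(B + 2*n) (F(B, n) = (B + 2*n)*n - 7 = n*(B + 2*n) - 7 = -7 + n*(B + 2*n))
j = 9029 (j = 8960 + 69 = 9029)
w(t, h) = 343 + t**2 (w(t, h) = t*t + (-7 + 2*14**2 - 3*14) = t**2 + (-7 + 2*196 - 42) = t**2 + (-7 + 392 - 42) = t**2 + 343 = 343 + t**2)
j - w(45, -62) = 9029 - (343 + 45**2) = 9029 - (343 + 2025) = 9029 - 1*2368 = 9029 - 2368 = 6661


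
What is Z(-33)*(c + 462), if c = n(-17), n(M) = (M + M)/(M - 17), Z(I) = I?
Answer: -15279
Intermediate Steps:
n(M) = 2*M/(-17 + M) (n(M) = (2*M)/(-17 + M) = 2*M/(-17 + M))
c = 1 (c = 2*(-17)/(-17 - 17) = 2*(-17)/(-34) = 2*(-17)*(-1/34) = 1)
Z(-33)*(c + 462) = -33*(1 + 462) = -33*463 = -15279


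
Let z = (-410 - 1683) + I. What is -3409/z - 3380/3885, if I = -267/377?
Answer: 465009233/613307856 ≈ 0.75820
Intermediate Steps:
I = -267/377 (I = -267*1/377 = -267/377 ≈ -0.70822)
z = -789328/377 (z = (-410 - 1683) - 267/377 = -2093 - 267/377 = -789328/377 ≈ -2093.7)
-3409/z - 3380/3885 = -3409/(-789328/377) - 3380/3885 = -3409*(-377/789328) - 3380*1/3885 = 1285193/789328 - 676/777 = 465009233/613307856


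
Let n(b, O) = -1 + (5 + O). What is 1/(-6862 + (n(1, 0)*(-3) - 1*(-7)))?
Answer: -1/6867 ≈ -0.00014562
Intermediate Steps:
n(b, O) = 4 + O
1/(-6862 + (n(1, 0)*(-3) - 1*(-7))) = 1/(-6862 + ((4 + 0)*(-3) - 1*(-7))) = 1/(-6862 + (4*(-3) + 7)) = 1/(-6862 + (-12 + 7)) = 1/(-6862 - 5) = 1/(-6867) = -1/6867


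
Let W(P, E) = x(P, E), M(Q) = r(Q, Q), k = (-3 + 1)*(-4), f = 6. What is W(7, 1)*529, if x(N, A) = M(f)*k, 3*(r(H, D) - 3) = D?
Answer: 21160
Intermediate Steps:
r(H, D) = 3 + D/3
k = 8 (k = -2*(-4) = 8)
M(Q) = 3 + Q/3
x(N, A) = 40 (x(N, A) = (3 + (⅓)*6)*8 = (3 + 2)*8 = 5*8 = 40)
W(P, E) = 40
W(7, 1)*529 = 40*529 = 21160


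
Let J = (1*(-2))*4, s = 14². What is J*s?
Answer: -1568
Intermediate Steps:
s = 196
J = -8 (J = -2*4 = -8)
J*s = -8*196 = -1568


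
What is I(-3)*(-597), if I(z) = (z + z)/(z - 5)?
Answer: -1791/4 ≈ -447.75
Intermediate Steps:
I(z) = 2*z/(-5 + z) (I(z) = (2*z)/(-5 + z) = 2*z/(-5 + z))
I(-3)*(-597) = (2*(-3)/(-5 - 3))*(-597) = (2*(-3)/(-8))*(-597) = (2*(-3)*(-1/8))*(-597) = (3/4)*(-597) = -1791/4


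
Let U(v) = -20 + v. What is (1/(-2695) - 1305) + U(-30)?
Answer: -3651726/2695 ≈ -1355.0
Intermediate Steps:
(1/(-2695) - 1305) + U(-30) = (1/(-2695) - 1305) + (-20 - 30) = (-1/2695 - 1305) - 50 = -3516976/2695 - 50 = -3651726/2695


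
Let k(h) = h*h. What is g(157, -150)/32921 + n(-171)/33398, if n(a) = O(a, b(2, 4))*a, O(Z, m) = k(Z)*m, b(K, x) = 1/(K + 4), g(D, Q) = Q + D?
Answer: -7838597315/314141588 ≈ -24.952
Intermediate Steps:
k(h) = h**2
g(D, Q) = D + Q
b(K, x) = 1/(4 + K)
O(Z, m) = m*Z**2 (O(Z, m) = Z**2*m = m*Z**2)
n(a) = a**3/6 (n(a) = (a**2/(4 + 2))*a = (a**2/6)*a = a**3/6)
g(157, -150)/32921 + n(-171)/33398 = (157 - 150)/32921 + ((1/6)*(-171)**3)/33398 = 7*(1/32921) + ((1/6)*(-5000211))*(1/33398) = 1/4703 - 1666737/2*1/33398 = 1/4703 - 1666737/66796 = -7838597315/314141588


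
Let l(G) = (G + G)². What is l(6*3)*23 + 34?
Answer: 29842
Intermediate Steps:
l(G) = 4*G² (l(G) = (2*G)² = 4*G²)
l(6*3)*23 + 34 = (4*(6*3)²)*23 + 34 = (4*18²)*23 + 34 = (4*324)*23 + 34 = 1296*23 + 34 = 29808 + 34 = 29842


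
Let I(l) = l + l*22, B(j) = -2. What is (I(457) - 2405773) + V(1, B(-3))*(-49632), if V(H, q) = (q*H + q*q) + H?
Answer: -2544158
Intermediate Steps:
I(l) = 23*l (I(l) = l + 22*l = 23*l)
V(H, q) = H + q**2 + H*q (V(H, q) = (H*q + q**2) + H = (q**2 + H*q) + H = H + q**2 + H*q)
(I(457) - 2405773) + V(1, B(-3))*(-49632) = (23*457 - 2405773) + (1 + (-2)**2 + 1*(-2))*(-49632) = (10511 - 2405773) + (1 + 4 - 2)*(-49632) = -2395262 + 3*(-49632) = -2395262 - 148896 = -2544158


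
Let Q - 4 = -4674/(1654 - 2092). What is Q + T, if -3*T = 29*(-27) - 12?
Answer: 20416/73 ≈ 279.67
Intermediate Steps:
Q = 1071/73 (Q = 4 - 4674/(1654 - 2092) = 4 - 4674/(-438) = 4 - 4674*(-1/438) = 4 + 779/73 = 1071/73 ≈ 14.671)
T = 265 (T = -(29*(-27) - 12)/3 = -(-783 - 12)/3 = -1/3*(-795) = 265)
Q + T = 1071/73 + 265 = 20416/73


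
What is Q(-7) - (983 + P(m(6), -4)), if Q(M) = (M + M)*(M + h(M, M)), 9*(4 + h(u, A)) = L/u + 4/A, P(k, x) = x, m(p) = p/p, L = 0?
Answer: -7417/9 ≈ -824.11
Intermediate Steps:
m(p) = 1
h(u, A) = -4 + 4/(9*A) (h(u, A) = -4 + (0/u + 4/A)/9 = -4 + (0 + 4/A)/9 = -4 + (4/A)/9 = -4 + 4/(9*A))
Q(M) = 2*M*(-4 + M + 4/(9*M)) (Q(M) = (M + M)*(M + (-4 + 4/(9*M))) = (2*M)*(-4 + M + 4/(9*M)) = 2*M*(-4 + M + 4/(9*M)))
Q(-7) - (983 + P(m(6), -4)) = (8/9 + 2*(-7)*(-4 - 7)) - (983 - 4) = (8/9 + 2*(-7)*(-11)) - 1*979 = (8/9 + 154) - 979 = 1394/9 - 979 = -7417/9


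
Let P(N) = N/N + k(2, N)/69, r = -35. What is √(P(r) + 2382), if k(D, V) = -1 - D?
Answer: 2*√315146/23 ≈ 48.816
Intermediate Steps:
P(N) = 22/23 (P(N) = N/N + (-1 - 1*2)/69 = 1 + (-1 - 2)*(1/69) = 1 - 3*1/69 = 1 - 1/23 = 22/23)
√(P(r) + 2382) = √(22/23 + 2382) = √(54808/23) = 2*√315146/23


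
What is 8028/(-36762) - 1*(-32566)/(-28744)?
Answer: -118995677/88057244 ≈ -1.3513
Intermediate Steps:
8028/(-36762) - 1*(-32566)/(-28744) = 8028*(-1/36762) + 32566*(-1/28744) = -1338/6127 - 16283/14372 = -118995677/88057244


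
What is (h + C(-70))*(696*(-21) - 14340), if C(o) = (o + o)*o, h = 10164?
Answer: -578077584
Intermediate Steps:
C(o) = 2*o² (C(o) = (2*o)*o = 2*o²)
(h + C(-70))*(696*(-21) - 14340) = (10164 + 2*(-70)²)*(696*(-21) - 14340) = (10164 + 2*4900)*(-14616 - 14340) = (10164 + 9800)*(-28956) = 19964*(-28956) = -578077584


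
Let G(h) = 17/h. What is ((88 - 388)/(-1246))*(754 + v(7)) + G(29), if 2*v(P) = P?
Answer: 3305716/18067 ≈ 182.97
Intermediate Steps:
v(P) = P/2
((88 - 388)/(-1246))*(754 + v(7)) + G(29) = ((88 - 388)/(-1246))*(754 + (½)*7) + 17/29 = (-300*(-1/1246))*(754 + 7/2) + 17*(1/29) = (150/623)*(1515/2) + 17/29 = 113625/623 + 17/29 = 3305716/18067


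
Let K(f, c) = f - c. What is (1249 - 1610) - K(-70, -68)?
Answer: -359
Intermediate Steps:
(1249 - 1610) - K(-70, -68) = (1249 - 1610) - (-70 - 1*(-68)) = -361 - (-70 + 68) = -361 - 1*(-2) = -361 + 2 = -359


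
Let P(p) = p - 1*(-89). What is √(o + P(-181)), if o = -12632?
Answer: 2*I*√3181 ≈ 112.8*I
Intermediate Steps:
P(p) = 89 + p (P(p) = p + 89 = 89 + p)
√(o + P(-181)) = √(-12632 + (89 - 181)) = √(-12632 - 92) = √(-12724) = 2*I*√3181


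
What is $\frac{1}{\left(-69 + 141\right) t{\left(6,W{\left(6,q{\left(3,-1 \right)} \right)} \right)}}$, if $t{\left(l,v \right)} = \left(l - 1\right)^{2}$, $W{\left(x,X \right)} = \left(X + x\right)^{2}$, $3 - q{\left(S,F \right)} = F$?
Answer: $\frac{1}{1800} \approx 0.00055556$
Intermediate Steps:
$q{\left(S,F \right)} = 3 - F$
$t{\left(l,v \right)} = \left(-1 + l\right)^{2}$
$\frac{1}{\left(-69 + 141\right) t{\left(6,W{\left(6,q{\left(3,-1 \right)} \right)} \right)}} = \frac{1}{\left(-69 + 141\right) \left(-1 + 6\right)^{2}} = \frac{1}{72 \cdot 5^{2}} = \frac{1}{72 \cdot 25} = \frac{1}{1800}$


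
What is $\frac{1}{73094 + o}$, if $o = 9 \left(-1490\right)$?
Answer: $\frac{1}{59684} \approx 1.6755 \cdot 10^{-5}$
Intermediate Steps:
$o = -13410$
$\frac{1}{73094 + o} = \frac{1}{73094 - 13410} = \frac{1}{59684}$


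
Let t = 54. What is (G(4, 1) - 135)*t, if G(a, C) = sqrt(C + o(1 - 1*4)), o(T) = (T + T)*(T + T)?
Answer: -7290 + 54*sqrt(37) ≈ -6961.5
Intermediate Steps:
o(T) = 4*T**2 (o(T) = (2*T)*(2*T) = 4*T**2)
G(a, C) = sqrt(36 + C) (G(a, C) = sqrt(C + 4*(1 - 1*4)**2) = sqrt(C + 4*(1 - 4)**2) = sqrt(C + 4*(-3)**2) = sqrt(C + 4*9) = sqrt(C + 36) = sqrt(36 + C))
(G(4, 1) - 135)*t = (sqrt(36 + 1) - 135)*54 = (sqrt(37) - 135)*54 = (-135 + sqrt(37))*54 = -7290 + 54*sqrt(37)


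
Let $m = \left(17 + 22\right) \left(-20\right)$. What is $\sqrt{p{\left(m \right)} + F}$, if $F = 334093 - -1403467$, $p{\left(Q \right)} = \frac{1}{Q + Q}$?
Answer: $\frac{\sqrt{1057131503610}}{780} \approx 1318.2$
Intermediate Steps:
$m = -780$ ($m = 39 \left(-20\right) = -780$)
$p{\left(Q \right)} = \frac{1}{2 Q}$
$F = 1737560$ ($F = 334093 + 1403467 = 1737560$)
$\sqrt{p{\left(m \right)} + F} = \sqrt{\frac{1}{2 \left(-780\right)} + 1737560} = \sqrt{\frac{1}{2} \left(- \frac{1}{780}\right) + 1737560} = \sqrt{- \frac{1}{1560} + 1737560} = \sqrt{\frac{2710593599}{1560}} = \frac{\sqrt{1057131503610}}{780}$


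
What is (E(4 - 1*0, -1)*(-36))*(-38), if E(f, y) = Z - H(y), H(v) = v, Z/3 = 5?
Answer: 21888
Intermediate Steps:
Z = 15 (Z = 3*5 = 15)
E(f, y) = 15 - y
(E(4 - 1*0, -1)*(-36))*(-38) = ((15 - 1*(-1))*(-36))*(-38) = ((15 + 1)*(-36))*(-38) = (16*(-36))*(-38) = -576*(-38) = 21888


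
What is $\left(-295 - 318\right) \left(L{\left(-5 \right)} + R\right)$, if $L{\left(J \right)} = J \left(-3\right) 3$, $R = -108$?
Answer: $38619$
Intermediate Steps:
$L{\left(J \right)} = - 9 J$ ($L{\left(J \right)} = - 3 J 3 = - 9 J$)
$\left(-295 - 318\right) \left(L{\left(-5 \right)} + R\right) = \left(-295 - 318\right) \left(\left(-9\right) \left(-5\right) - 108\right) = - 613 \left(45 - 108\right) = \left(-613\right) \left(-63\right) = 38619$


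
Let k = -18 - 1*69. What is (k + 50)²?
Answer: 1369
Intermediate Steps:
k = -87 (k = -18 - 69 = -87)
(k + 50)² = (-87 + 50)² = (-37)² = 1369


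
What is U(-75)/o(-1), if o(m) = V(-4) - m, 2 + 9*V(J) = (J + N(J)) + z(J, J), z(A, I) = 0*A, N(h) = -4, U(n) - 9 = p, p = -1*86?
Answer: 693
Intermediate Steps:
p = -86
U(n) = -77 (U(n) = 9 - 86 = -77)
z(A, I) = 0
V(J) = -⅔ + J/9 (V(J) = -2/9 + ((J - 4) + 0)/9 = -2/9 + ((-4 + J) + 0)/9 = -2/9 + (-4 + J)/9 = -2/9 + (-4/9 + J/9) = -⅔ + J/9)
o(m) = -10/9 - m (o(m) = (-⅔ + (⅑)*(-4)) - m = (-⅔ - 4/9) - m = -10/9 - m)
U(-75)/o(-1) = -77/(-10/9 - 1*(-1)) = -77/(-10/9 + 1) = -77/(-⅑) = -77*(-9) = 693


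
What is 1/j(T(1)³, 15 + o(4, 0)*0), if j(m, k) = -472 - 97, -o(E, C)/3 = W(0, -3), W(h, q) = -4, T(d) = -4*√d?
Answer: -1/569 ≈ -0.0017575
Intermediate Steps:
o(E, C) = 12 (o(E, C) = -3*(-4) = 12)
j(m, k) = -569
1/j(T(1)³, 15 + o(4, 0)*0) = 1/(-569) = -1/569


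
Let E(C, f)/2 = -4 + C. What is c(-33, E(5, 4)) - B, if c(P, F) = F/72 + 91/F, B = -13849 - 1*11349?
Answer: 908767/36 ≈ 25244.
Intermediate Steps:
B = -25198 (B = -13849 - 11349 = -25198)
E(C, f) = -8 + 2*C (E(C, f) = 2*(-4 + C) = -8 + 2*C)
c(P, F) = 91/F + F/72 (c(P, F) = F*(1/72) + 91/F = F/72 + 91/F = 91/F + F/72)
c(-33, E(5, 4)) - B = (91/(-8 + 2*5) + (-8 + 2*5)/72) - 1*(-25198) = (91/(-8 + 10) + (-8 + 10)/72) + 25198 = (91/2 + (1/72)*2) + 25198 = (91*(½) + 1/36) + 25198 = (91/2 + 1/36) + 25198 = 1639/36 + 25198 = 908767/36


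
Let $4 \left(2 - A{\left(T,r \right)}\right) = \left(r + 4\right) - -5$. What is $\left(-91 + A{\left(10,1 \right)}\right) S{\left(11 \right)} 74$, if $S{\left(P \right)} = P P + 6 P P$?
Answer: $-5735037$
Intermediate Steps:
$S{\left(P \right)} = 7 P^{2}$ ($S{\left(P \right)} = P^{2} + 6 P^{2} = 7 P^{2}$)
$A{\left(T,r \right)} = - \frac{1}{4} - \frac{r}{4}$ ($A{\left(T,r \right)} = 2 - \frac{\left(r + 4\right) - -5}{4} = 2 - \frac{\left(4 + r\right) + 5}{4} = 2 - \frac{9 + r}{4} = 2 - \left(\frac{9}{4} + \frac{r}{4}\right) = - \frac{1}{4} - \frac{r}{4}$)
$\left(-91 + A{\left(10,1 \right)}\right) S{\left(11 \right)} 74 = \left(-91 - \frac{1}{2}\right) 7 \cdot 11^{2} \cdot 74 = \left(-91 - \frac{1}{2}\right) 7 \cdot 121 \cdot 74 = \left(-91 - \frac{1}{2}\right) 847 \cdot 74 = \left(- \frac{183}{2}\right) 847 \cdot 74 = \left(- \frac{155001}{2}\right) 74 = -5735037$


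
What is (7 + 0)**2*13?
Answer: 637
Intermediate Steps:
(7 + 0)**2*13 = 7**2*13 = 49*13 = 637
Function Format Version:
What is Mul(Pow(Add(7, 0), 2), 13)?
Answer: 637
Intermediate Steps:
Mul(Pow(Add(7, 0), 2), 13) = Mul(Pow(7, 2), 13) = Mul(49, 13) = 637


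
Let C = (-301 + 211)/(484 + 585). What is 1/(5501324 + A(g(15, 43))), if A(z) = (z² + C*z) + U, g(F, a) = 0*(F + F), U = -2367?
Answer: 1/5498957 ≈ 1.8185e-7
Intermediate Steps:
C = -90/1069 ≈ -0.084191
g(F, a) = 0 (g(F, a) = 0*(2*F) = 0)
A(z) = -2367 + z² - 90*z/1069 (A(z) = (z² - 90*z/1069) - 2367 = -2367 + z² - 90*z/1069)
1/(5501324 + A(g(15, 43))) = 1/(5501324 + (-2367 + 0² - 90/1069*0)) = 1/(5501324 + (-2367 + 0 + 0)) = 1/(5501324 - 2367) = 1/5498957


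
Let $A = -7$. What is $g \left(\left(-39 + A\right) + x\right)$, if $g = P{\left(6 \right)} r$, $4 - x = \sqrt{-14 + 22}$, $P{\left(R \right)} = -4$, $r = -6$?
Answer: $-1008 - 48 \sqrt{2} \approx -1075.9$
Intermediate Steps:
$x = 4 - 2 \sqrt{2}$ ($x = 4 - \sqrt{-14 + 22} = 4 - \sqrt{8} = 4 - 2 \sqrt{2} \approx 1.1716$)
$g = 24$ ($g = \left(-4\right) \left(-6\right) = 24$)
$g \left(\left(-39 + A\right) + x\right) = 24 \left(\left(-39 - 7\right) + \left(4 - 2 \sqrt{2}\right)\right) = 24 \left(-46 + \left(4 - 2 \sqrt{2}\right)\right) = 24 \left(-42 - 2 \sqrt{2}\right) = -1008 - 48 \sqrt{2}$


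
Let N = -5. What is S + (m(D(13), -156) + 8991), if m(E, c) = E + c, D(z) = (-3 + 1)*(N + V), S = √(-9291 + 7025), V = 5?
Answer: 8835 + I*√2266 ≈ 8835.0 + 47.603*I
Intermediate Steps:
S = I*√2266 (S = √(-2266) = I*√2266 ≈ 47.603*I)
D(z) = 0 (D(z) = (-3 + 1)*(-5 + 5) = -2*0 = 0)
S + (m(D(13), -156) + 8991) = I*√2266 + ((0 - 156) + 8991) = I*√2266 + (-156 + 8991) = I*√2266 + 8835 = 8835 + I*√2266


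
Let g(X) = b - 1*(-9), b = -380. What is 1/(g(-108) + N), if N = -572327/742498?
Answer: -742498/276039085 ≈ -0.0026898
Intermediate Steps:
N = -572327/742498 (N = -572327*1/742498 = -572327/742498 ≈ -0.77081)
g(X) = -371 (g(X) = -380 - 1*(-9) = -380 + 9 = -371)
1/(g(-108) + N) = 1/(-371 - 572327/742498) = 1/(-276039085/742498) = -742498/276039085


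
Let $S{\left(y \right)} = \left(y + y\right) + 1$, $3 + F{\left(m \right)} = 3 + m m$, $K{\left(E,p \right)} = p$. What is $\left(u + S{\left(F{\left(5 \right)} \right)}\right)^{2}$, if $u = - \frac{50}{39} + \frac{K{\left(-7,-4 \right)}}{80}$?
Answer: $\frac{1500865081}{608400} \approx 2466.9$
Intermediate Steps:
$F{\left(m \right)} = m^{2}$ ($F{\left(m \right)} = -3 + \left(3 + m m\right) = -3 + \left(3 + m^{2}\right) = m^{2}$)
$S{\left(y \right)} = 1 + 2 y$ ($S{\left(y \right)} = 2 y + 1 = 1 + 2 y$)
$u = - \frac{1039}{780}$ ($u = - \frac{50}{39} - \frac{4}{80} = \left(-50\right) \frac{1}{39} - \frac{1}{20} = - \frac{50}{39} - \frac{1}{20} = - \frac{1039}{780} \approx -1.3321$)
$\left(u + S{\left(F{\left(5 \right)} \right)}\right)^{2} = \left(- \frac{1039}{780} + \left(1 + 2 \cdot 5^{2}\right)\right)^{2} = \left(- \frac{1039}{780} + \left(1 + 2 \cdot 25\right)\right)^{2} = \left(- \frac{1039}{780} + \left(1 + 50\right)\right)^{2} = \left(- \frac{1039}{780} + 51\right)^{2} = \left(\frac{38741}{780}\right)^{2} = \frac{1500865081}{608400}$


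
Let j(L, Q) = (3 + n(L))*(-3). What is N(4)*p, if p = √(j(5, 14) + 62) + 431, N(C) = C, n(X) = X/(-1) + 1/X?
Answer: 1724 + 4*√1685/5 ≈ 1756.8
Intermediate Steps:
n(X) = 1/X - X (n(X) = X*(-1) + 1/X = -X + 1/X = 1/X - X)
j(L, Q) = -9 - 3/L + 3*L (j(L, Q) = (3 + (1/L - L))*(-3) = (3 + 1/L - L)*(-3) = -9 - 3/L + 3*L)
p = 431 + √1685/5 (p = √((-9 - 3/5 + 3*5) + 62) + 431 = √((-9 - 3*⅕ + 15) + 62) + 431 = √((-9 - ⅗ + 15) + 62) + 431 = √(27/5 + 62) + 431 = √(337/5) + 431 = √1685/5 + 431 = 431 + √1685/5 ≈ 439.21)
N(4)*p = 4*(431 + √1685/5) = 1724 + 4*√1685/5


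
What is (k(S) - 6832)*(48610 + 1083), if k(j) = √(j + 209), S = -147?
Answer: -339502576 + 49693*√62 ≈ -3.3911e+8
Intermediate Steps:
k(j) = √(209 + j)
(k(S) - 6832)*(48610 + 1083) = (√(209 - 147) - 6832)*(48610 + 1083) = (√62 - 6832)*49693 = (-6832 + √62)*49693 = -339502576 + 49693*√62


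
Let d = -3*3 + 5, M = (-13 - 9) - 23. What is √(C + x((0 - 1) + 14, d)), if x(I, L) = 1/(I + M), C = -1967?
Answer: I*√125890/8 ≈ 44.351*I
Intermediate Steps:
M = -45 (M = -22 - 23 = -45)
d = -4 (d = -9 + 5 = -4)
x(I, L) = 1/(-45 + I) (x(I, L) = 1/(I - 45) = 1/(-45 + I))
√(C + x((0 - 1) + 14, d)) = √(-1967 + 1/(-45 + ((0 - 1) + 14))) = √(-1967 + 1/(-45 + (-1 + 14))) = √(-1967 + 1/(-45 + 13)) = √(-1967 + 1/(-32)) = √(-1967 - 1/32) = √(-62945/32) = I*√125890/8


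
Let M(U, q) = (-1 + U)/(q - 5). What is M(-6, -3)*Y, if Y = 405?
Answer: 2835/8 ≈ 354.38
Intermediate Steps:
M(U, q) = (-1 + U)/(-5 + q)
M(-6, -3)*Y = ((-1 - 6)/(-5 - 3))*405 = (-7/(-8))*405 = -⅛*(-7)*405 = (7/8)*405 = 2835/8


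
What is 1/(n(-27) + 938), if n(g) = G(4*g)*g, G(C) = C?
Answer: 1/3854 ≈ 0.00025947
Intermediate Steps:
n(g) = 4*g² (n(g) = (4*g)*g = 4*g²)
1/(n(-27) + 938) = 1/(4*(-27)² + 938) = 1/(4*729 + 938) = 1/(2916 + 938) = 1/3854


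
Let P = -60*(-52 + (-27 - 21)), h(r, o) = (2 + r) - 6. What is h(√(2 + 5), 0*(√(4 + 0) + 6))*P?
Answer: -24000 + 6000*√7 ≈ -8125.5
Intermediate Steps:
h(r, o) = -4 + r
P = 6000 (P = -60*(-52 - 48) = -60*(-100) = 6000)
h(√(2 + 5), 0*(√(4 + 0) + 6))*P = (-4 + √(2 + 5))*6000 = (-4 + √7)*6000 = -24000 + 6000*√7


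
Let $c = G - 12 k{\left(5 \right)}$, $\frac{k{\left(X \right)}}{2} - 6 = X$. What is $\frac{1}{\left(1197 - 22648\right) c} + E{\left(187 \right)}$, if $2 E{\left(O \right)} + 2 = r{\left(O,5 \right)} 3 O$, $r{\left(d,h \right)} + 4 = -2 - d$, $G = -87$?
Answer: $- \frac{815235065773}{15058602} \approx -54138.0$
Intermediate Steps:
$k{\left(X \right)} = 12 + 2 X$
$r{\left(d,h \right)} = -6 - d$ ($r{\left(d,h \right)} = -4 - \left(2 + d\right) = -6 - d$)
$E{\left(O \right)} = -1 + \frac{O \left(-18 - 3 O\right)}{2}$ ($E{\left(O \right)} = -1 + \frac{\left(-6 - O\right) 3 O}{2} = -1 + \frac{\left(-18 - 3 O\right) O}{2} = -1 + \frac{O \left(-18 - 3 O\right)}{2}$)
$c = -351$ ($c = -87 - 12 \left(12 + 2 \cdot 5\right) = -87 - 12 \left(12 + 10\right) = -87 - 264 = -351$)
$\frac{1}{\left(1197 - 22648\right) c} + E{\left(187 \right)} = \frac{1}{\left(1197 - 22648\right) \left(-351\right)} - \left(1 + \frac{561 \left(6 + 187\right)}{2}\right) = \frac{1}{-21451} \left(- \frac{1}{351}\right) - \left(1 + \frac{561}{2} \cdot 193\right) = \left(- \frac{1}{21451}\right) \left(- \frac{1}{351}\right) - \frac{108275}{2} = \frac{1}{7529301} - \frac{108275}{2} = - \frac{815235065773}{15058602}$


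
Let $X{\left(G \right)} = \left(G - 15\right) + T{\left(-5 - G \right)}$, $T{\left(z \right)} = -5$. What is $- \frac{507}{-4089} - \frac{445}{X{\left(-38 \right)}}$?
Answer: $\frac{21253}{2726} \approx 7.7964$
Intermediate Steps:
$X{\left(G \right)} = -20 + G$ ($X{\left(G \right)} = \left(G - 15\right) - 5 = \left(-15 + G\right) - 5 = -20 + G$)
$- \frac{507}{-4089} - \frac{445}{X{\left(-38 \right)}} = - \frac{507}{-4089} - \frac{445}{-20 - 38} = \left(-507\right) \left(- \frac{1}{4089}\right) - \frac{445}{-58} = \frac{169}{1363} - - \frac{445}{58} = \frac{169}{1363} + \frac{445}{58} = \frac{21253}{2726}$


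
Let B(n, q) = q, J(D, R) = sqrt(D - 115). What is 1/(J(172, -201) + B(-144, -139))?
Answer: -139/19264 - sqrt(57)/19264 ≈ -0.0076074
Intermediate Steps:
J(D, R) = sqrt(-115 + D)
1/(J(172, -201) + B(-144, -139)) = 1/(sqrt(-115 + 172) - 139) = 1/(sqrt(57) - 139) = 1/(-139 + sqrt(57))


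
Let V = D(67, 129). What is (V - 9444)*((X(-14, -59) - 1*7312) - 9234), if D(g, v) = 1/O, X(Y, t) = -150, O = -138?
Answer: 10879723004/69 ≈ 1.5768e+8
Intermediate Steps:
D(g, v) = -1/138 (D(g, v) = 1/(-138) = -1/138)
V = -1/138 ≈ -0.0072464
(V - 9444)*((X(-14, -59) - 1*7312) - 9234) = (-1/138 - 9444)*((-150 - 1*7312) - 9234) = -1303273*((-150 - 7312) - 9234)/138 = -1303273*(-7462 - 9234)/138 = -1303273/138*(-16696) = 10879723004/69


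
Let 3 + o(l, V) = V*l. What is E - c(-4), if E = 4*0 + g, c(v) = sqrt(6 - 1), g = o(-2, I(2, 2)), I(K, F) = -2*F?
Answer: 5 - sqrt(5) ≈ 2.7639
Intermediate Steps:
o(l, V) = -3 + V*l
g = 5 (g = -3 - 2*2*(-2) = -3 - 4*(-2) = -3 + 8 = 5)
c(v) = sqrt(5)
E = 5 (E = 4*0 + 5 = 0 + 5 = 5)
E - c(-4) = 5 - sqrt(5)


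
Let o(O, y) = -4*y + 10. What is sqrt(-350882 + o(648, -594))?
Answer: 4*I*sqrt(21781) ≈ 590.34*I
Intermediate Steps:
o(O, y) = 10 - 4*y
sqrt(-350882 + o(648, -594)) = sqrt(-350882 + (10 - 4*(-594))) = sqrt(-350882 + (10 + 2376)) = sqrt(-350882 + 2386) = sqrt(-348496) = 4*I*sqrt(21781)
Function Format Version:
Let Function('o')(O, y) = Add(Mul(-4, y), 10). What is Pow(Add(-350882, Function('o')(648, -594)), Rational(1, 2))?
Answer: Mul(4, I, Pow(21781, Rational(1, 2))) ≈ Mul(590.34, I)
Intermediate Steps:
Function('o')(O, y) = Add(10, Mul(-4, y))
Pow(Add(-350882, Function('o')(648, -594)), Rational(1, 2)) = Pow(Add(-350882, Add(10, Mul(-4, -594))), Rational(1, 2)) = Pow(Add(-350882, Add(10, 2376)), Rational(1, 2)) = Pow(Add(-350882, 2386), Rational(1, 2)) = Pow(-348496, Rational(1, 2)) = Mul(4, I, Pow(21781, Rational(1, 2)))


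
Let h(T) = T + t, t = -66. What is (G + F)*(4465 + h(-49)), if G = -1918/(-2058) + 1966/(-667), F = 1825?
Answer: 8937090100/1127 ≈ 7.9300e+6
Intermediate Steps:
h(T) = -66 + T (h(T) = T - 66 = -66 + T)
G = -197623/98049 (G = -1918*(-1/2058) + 1966*(-1/667) = 137/147 - 1966/667 = -197623/98049 ≈ -2.0156)
(G + F)*(4465 + h(-49)) = (-197623/98049 + 1825)*(4465 + (-66 - 49)) = 178741802*(4465 - 115)/98049 = (178741802/98049)*4350 = 8937090100/1127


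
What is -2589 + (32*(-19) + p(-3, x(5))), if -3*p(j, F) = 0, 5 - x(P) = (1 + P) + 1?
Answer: -3197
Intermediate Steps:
x(P) = 3 - P (x(P) = 5 - ((1 + P) + 1) = 5 - (2 + P) = 5 + (-2 - P) = 3 - P)
p(j, F) = 0 (p(j, F) = -1/3*0 = 0)
-2589 + (32*(-19) + p(-3, x(5))) = -2589 + (32*(-19) + 0) = -2589 + (-608 + 0) = -2589 - 608 = -3197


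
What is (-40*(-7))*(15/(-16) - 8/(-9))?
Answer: -245/18 ≈ -13.611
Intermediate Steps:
(-40*(-7))*(15/(-16) - 8/(-9)) = 280*(15*(-1/16) - 8*(-⅑)) = 280*(-15/16 + 8/9) = 280*(-7/144) = -245/18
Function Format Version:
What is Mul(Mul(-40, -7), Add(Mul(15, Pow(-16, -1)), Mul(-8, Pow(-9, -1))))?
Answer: Rational(-245, 18) ≈ -13.611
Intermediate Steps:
Mul(Mul(-40, -7), Add(Mul(15, Pow(-16, -1)), Mul(-8, Pow(-9, -1)))) = Mul(280, Add(Mul(15, Rational(-1, 16)), Mul(-8, Rational(-1, 9)))) = Mul(280, Add(Rational(-15, 16), Rational(8, 9))) = Mul(280, Rational(-7, 144)) = Rational(-245, 18)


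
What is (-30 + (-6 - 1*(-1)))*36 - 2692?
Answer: -3952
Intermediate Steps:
(-30 + (-6 - 1*(-1)))*36 - 2692 = (-30 + (-6 + 1))*36 - 2692 = (-30 - 5)*36 - 2692 = -35*36 - 2692 = -1260 - 2692 = -3952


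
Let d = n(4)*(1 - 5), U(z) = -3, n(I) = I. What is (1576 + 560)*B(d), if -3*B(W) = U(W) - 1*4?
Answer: 4984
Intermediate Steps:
d = -16 (d = 4*(1 - 5) = 4*(-4) = -16)
B(W) = 7/3 (B(W) = -(-3 - 1*4)/3 = -(-3 - 4)/3 = -1/3*(-7) = 7/3)
(1576 + 560)*B(d) = (1576 + 560)*(7/3) = 2136*(7/3) = 4984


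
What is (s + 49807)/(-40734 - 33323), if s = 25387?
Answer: -75194/74057 ≈ -1.0154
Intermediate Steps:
(s + 49807)/(-40734 - 33323) = (25387 + 49807)/(-40734 - 33323) = 75194/(-74057) = 75194*(-1/74057) = -75194/74057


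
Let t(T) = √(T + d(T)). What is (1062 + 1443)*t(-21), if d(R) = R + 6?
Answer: 15030*I ≈ 15030.0*I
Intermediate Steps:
d(R) = 6 + R
t(T) = √(6 + 2*T) (t(T) = √(T + (6 + T)) = √(6 + 2*T))
(1062 + 1443)*t(-21) = (1062 + 1443)*√(6 + 2*(-21)) = 2505*√(6 - 42) = 2505*√(-36) = 2505*(6*I) = 15030*I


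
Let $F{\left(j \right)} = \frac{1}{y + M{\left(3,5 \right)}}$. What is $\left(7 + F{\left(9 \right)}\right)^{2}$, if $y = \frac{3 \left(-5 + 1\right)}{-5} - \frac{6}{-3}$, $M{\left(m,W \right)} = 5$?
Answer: $\frac{111556}{2209} \approx 50.501$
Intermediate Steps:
$y = \frac{22}{5}$ ($y = 3 \left(-4\right) \left(- \frac{1}{5}\right) - -2 = \left(-12\right) \left(- \frac{1}{5}\right) + 2 = \frac{12}{5} + 2 = \frac{22}{5} \approx 4.4$)
$F{\left(j \right)} = \frac{5}{47}$ ($F{\left(j \right)} = \frac{1}{\frac{22}{5} + 5} = \frac{1}{\frac{47}{5}} = \frac{5}{47}$)
$\left(7 + F{\left(9 \right)}\right)^{2} = \left(7 + \frac{5}{47}\right)^{2} = \left(\frac{334}{47}\right)^{2} = \frac{111556}{2209}$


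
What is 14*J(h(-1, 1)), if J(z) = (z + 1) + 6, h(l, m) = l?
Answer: 84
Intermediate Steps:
J(z) = 7 + z (J(z) = (1 + z) + 6 = 7 + z)
14*J(h(-1, 1)) = 14*(7 - 1) = 14*6 = 84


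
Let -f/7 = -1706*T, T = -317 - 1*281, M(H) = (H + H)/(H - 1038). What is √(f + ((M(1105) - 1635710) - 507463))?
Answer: 3*I*√4630880339/67 ≈ 3047.0*I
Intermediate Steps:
M(H) = 2*H/(-1038 + H) (M(H) = (2*H)/(-1038 + H) = 2*H/(-1038 + H))
T = -598 (T = -317 - 281 = -598)
f = -7141316 (f = -(-11942)*(-598) = -7*1020188 = -7141316)
√(f + ((M(1105) - 1635710) - 507463)) = √(-7141316 + ((2*1105/(-1038 + 1105) - 1635710) - 507463)) = √(-7141316 + ((2*1105/67 - 1635710) - 507463)) = √(-7141316 + ((2*1105*(1/67) - 1635710) - 507463)) = √(-7141316 + ((2210/67 - 1635710) - 507463)) = √(-7141316 + (-109590360/67 - 507463)) = √(-7141316 - 143590381/67) = √(-622058553/67) = 3*I*√4630880339/67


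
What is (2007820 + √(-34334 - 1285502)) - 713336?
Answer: 1294484 + 2*I*√329959 ≈ 1.2945e+6 + 1148.8*I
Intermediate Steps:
(2007820 + √(-34334 - 1285502)) - 713336 = (2007820 + √(-1319836)) - 713336 = (2007820 + 2*I*√329959) - 713336 = 1294484 + 2*I*√329959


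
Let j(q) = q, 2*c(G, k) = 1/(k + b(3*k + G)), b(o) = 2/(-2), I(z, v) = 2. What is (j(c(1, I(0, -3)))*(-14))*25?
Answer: -175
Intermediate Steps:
b(o) = -1 (b(o) = 2*(-½) = -1)
c(G, k) = 1/(2*(-1 + k)) (c(G, k) = 1/(2*(k - 1)) = 1/(2*(-1 + k)))
(j(c(1, I(0, -3)))*(-14))*25 = ((1/(2*(-1 + 2)))*(-14))*25 = (((½)/1)*(-14))*25 = (((½)*1)*(-14))*25 = ((½)*(-14))*25 = -7*25 = -175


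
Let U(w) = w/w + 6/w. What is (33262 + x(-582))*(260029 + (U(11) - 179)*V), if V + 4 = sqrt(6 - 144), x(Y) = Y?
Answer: 93730390360/11 - 63791360*I*sqrt(138)/11 ≈ 8.5209e+9 - 6.8125e+7*I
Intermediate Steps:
U(w) = 1 + 6/w
V = -4 + I*sqrt(138) (V = -4 + sqrt(6 - 144) = -4 + sqrt(-138) = -4 + I*sqrt(138) ≈ -4.0 + 11.747*I)
(33262 + x(-582))*(260029 + (U(11) - 179)*V) = (33262 - 582)*(260029 + ((6 + 11)/11 - 179)*(-4 + I*sqrt(138))) = 32680*(260029 + ((1/11)*17 - 179)*(-4 + I*sqrt(138))) = 32680*(260029 + (17/11 - 179)*(-4 + I*sqrt(138))) = 32680*(260029 - 1952*(-4 + I*sqrt(138))/11) = 32680*(260029 + (7808/11 - 1952*I*sqrt(138)/11)) = 32680*(2868127/11 - 1952*I*sqrt(138)/11) = 93730390360/11 - 63791360*I*sqrt(138)/11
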